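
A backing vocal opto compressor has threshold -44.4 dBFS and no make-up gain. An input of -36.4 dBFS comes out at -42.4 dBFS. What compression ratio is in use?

Input overshoot = -36.4 − (-44.4) = 8 dB; output overshoot = -42.4 − (-44.4) = 2 dB.
Ratio = 8 / 2 = 4.

4:1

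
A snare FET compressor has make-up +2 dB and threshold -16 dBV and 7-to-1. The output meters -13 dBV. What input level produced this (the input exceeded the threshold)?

Stripping the +2 dB make-up gives -15 dBV at the gain stage.
Post-compression overshoot = -15 − (-16) = 1 dB.
Before 7:1 compression the overshoot was 1 × 7 = 7 dB, so input = -16 + 7 = -9 dBV.

-9 dBV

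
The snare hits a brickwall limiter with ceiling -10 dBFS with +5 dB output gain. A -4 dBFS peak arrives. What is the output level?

A brickwall limiter is an ∞:1 compressor: any input above the ceiling is clamped to -10 dBFS.
Output gain then adds 5 dB: -10 + 5 = -5 dBFS.

-5 dBFS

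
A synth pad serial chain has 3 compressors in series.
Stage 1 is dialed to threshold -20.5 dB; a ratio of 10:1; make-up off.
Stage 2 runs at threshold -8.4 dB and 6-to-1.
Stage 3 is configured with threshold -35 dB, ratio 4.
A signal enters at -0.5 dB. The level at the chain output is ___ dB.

-30.875 dB

Stage 1: 20 dB above -20.5 dB, reduced 10:1 to 2 dB above → -18.5 dB.
Stage 2: -18.5 dB ≤ -8.4 dB, so stage 2 doesn't engage; output -18.5 dB.
Stage 3: overshoot 16.5 dB → 16.5/4 = 4.125 dB → -30.875 dB.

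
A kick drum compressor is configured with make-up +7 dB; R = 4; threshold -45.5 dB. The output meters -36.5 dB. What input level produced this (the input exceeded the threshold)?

Stripping the +7 dB make-up gives -43.5 dB at the gain stage.
That's 2 dB above the -45.5 dB threshold.
Before 4:1 compression the overshoot was 2 × 4 = 8 dB, so input = -45.5 + 8 = -37.5 dB.

-37.5 dB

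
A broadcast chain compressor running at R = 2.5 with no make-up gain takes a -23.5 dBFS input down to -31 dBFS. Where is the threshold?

-36 dBFS

Let T be the threshold. Output overshoot = (input overshoot)/R, so -31 − T = (-23.5 − T)/2.5.
2.5·(-31 − T) = -23.5 − T → 1.5·T = -77.5 − (-23.5) = -54.
T = -54/1.5 = -36 dBFS.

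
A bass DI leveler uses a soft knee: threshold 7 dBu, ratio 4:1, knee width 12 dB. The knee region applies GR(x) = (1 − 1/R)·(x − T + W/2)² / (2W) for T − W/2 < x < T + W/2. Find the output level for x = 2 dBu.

x − T + W/2 = 2 − 7 + 6 = 1.
GR = (1 − 1/4) × 1² / 24 = 0.75 × 1 / 24 = 0.03125 dB.
Output = 2 − 0.03125 = 1.96875 dBu.

1.96875 dBu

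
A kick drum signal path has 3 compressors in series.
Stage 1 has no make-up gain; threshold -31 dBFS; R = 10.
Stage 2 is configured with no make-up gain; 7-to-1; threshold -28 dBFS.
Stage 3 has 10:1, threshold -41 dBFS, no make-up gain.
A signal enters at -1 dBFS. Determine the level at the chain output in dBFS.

Stage 1: overshoot 30 dB → 30/10 = 3 dB → -28 dBFS.
Stage 2: -28 dBFS is at or below the -28 dBFS threshold — no compression; output -28 dBFS.
Stage 3: overshoot 13 dB → 13/10 = 1.3 dB → -39.7 dBFS.

-39.7 dBFS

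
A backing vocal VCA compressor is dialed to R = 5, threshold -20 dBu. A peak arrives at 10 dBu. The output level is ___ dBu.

-14 dBu

Overshoot: 10 − (-20) = 30 dB.
5:1 compression reduces that to 30/5 = 6 dB over.
Output = -20 + 6 = -14 dBu.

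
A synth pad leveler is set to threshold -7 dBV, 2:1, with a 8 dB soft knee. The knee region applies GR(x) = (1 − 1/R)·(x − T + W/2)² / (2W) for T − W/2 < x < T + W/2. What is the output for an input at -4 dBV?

-5.53125 dBV

x − T + W/2 = -4 − (-7) + 4 = 7.
GR = (1 − 1/2) × 7² / 16 = 0.5 × 49 / 16 = 1.53125 dB.
Output = -4 − 1.53125 = -5.53125 dBV.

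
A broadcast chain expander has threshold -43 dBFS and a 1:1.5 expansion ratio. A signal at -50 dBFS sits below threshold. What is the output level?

-53.5 dBFS

Below threshold, a 1:1.5 expander applies gain = (1.5−1)×(T − x) of attenuation.
(1.5−1) × 7 = 3.5 dB, so output = -50 − 3.5 = -53.5 dBFS.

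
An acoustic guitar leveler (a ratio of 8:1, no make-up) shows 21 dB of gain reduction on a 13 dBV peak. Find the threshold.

Let T be the threshold. Output overshoot = (input overshoot)/R, so -8 − T = (13 − T)/8.
8·(-8 − T) = 13 − T → 7·T = -64 − 13 = -77.
T = -77/7 = -11 dBV.

-11 dBV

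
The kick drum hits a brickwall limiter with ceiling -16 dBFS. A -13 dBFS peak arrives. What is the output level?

-16 dBFS

The limiter clamps the peak to its -16 dBFS ceiling.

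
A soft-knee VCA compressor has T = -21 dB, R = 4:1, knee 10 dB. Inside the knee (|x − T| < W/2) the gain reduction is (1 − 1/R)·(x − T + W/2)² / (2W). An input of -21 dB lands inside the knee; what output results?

x − T + W/2 = -21 − (-21) + 5 = 5.
GR = (1 − 1/4) × 5² / 20 = 0.75 × 25 / 20 = 0.9375 dB.
Output = -21 − 0.9375 = -21.9375 dB.

-21.9375 dB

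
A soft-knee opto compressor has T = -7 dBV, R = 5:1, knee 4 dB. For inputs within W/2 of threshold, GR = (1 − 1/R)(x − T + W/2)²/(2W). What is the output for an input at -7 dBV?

-7.4 dBV

x − T + W/2 = -7 − (-7) + 2 = 2.
GR = (1 − 1/5) × 2² / 8 = 0.8 × 4 / 8 = 0.4 dB.
Output = -7 − 0.4 = -7.4 dBV.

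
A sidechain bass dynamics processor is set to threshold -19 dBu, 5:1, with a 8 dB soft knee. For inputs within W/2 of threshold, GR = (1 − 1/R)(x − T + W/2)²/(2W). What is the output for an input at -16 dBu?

x − T + W/2 = -16 − (-19) + 4 = 7.
GR = (1 − 1/5) × 7² / 16 = 0.8 × 49 / 16 = 2.45 dB.
Output = -16 − 2.45 = -18.45 dBu.

-18.45 dBu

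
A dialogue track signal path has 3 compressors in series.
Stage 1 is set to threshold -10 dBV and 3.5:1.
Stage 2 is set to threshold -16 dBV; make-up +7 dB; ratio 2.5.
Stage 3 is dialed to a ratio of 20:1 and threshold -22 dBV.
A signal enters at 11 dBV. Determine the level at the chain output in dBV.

Stage 1: overshoot 21 dB → 21/3.5 = 6 dB → -4 dBV.
Stage 2: overshoot 12 dB → 12/2.5 = 4.8 dB → -11.2 dBV; +7 dB make-up → -4.2 dBV.
Stage 3: -4.2 dBV is 17.8 dB over -22 dBV; at 20:1 that becomes 0.89 dB over, giving -21.11 dBV.

-21.11 dBV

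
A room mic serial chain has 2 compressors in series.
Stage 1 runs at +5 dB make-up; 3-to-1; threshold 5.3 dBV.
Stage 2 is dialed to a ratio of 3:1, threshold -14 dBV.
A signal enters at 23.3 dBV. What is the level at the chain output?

-3.9 dBV

Stage 1: 18 dB above 5.3 dBV, reduced 3:1 to 6 dB above → 11.3 dBV; +5 dB make-up → 16.3 dBV.
Stage 2: overshoot 30.3 dB → 30.3/3 = 10.1 dB → -3.9 dBV.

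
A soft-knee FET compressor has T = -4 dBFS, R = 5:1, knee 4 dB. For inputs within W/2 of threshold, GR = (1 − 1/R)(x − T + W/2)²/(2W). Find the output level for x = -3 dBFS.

-3.9 dBFS

x − T + W/2 = -3 − (-4) + 2 = 3.
GR = (1 − 1/5) × 3² / 8 = 0.8 × 9 / 8 = 0.9 dB.
Output = -3 − 0.9 = -3.9 dBFS.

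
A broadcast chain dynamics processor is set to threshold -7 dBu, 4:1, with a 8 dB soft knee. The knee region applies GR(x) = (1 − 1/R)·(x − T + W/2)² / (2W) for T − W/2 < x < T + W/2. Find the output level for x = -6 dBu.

x − T + W/2 = -6 − (-7) + 4 = 5.
GR = (1 − 1/4) × 5² / 16 = 0.75 × 25 / 16 = 1.171875 dB.
Output = -6 − 1.171875 = -7.171875 dBu.

-7.171875 dBu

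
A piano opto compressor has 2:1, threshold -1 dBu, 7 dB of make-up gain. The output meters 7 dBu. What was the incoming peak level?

Before make-up, the level was 7 − 7 = 0 dBu.
Post-compression overshoot = 0 − (-1) = 1 dB.
Before 2:1 compression the overshoot was 1 × 2 = 2 dB, so input = -1 + 2 = 1 dBu.

1 dBu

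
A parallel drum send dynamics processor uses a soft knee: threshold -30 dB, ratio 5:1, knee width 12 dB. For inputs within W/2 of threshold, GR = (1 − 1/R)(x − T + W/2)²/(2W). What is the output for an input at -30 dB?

x − T + W/2 = -30 − (-30) + 6 = 6.
GR = (1 − 1/5) × 6² / 24 = 0.8 × 36 / 24 = 1.2 dB.
Output = -30 − 1.2 = -31.2 dB.

-31.2 dB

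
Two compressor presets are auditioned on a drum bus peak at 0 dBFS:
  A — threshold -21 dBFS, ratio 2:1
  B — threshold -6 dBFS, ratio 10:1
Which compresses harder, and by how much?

A, by 5.1 dB

A: 21 dB over, compressed to 10.5 dB over, so 10.5 dB of GR.
B: 6 dB over, compressed to 0.6 dB over, so 5.4 dB of GR.
A reduces 5.1 dB more.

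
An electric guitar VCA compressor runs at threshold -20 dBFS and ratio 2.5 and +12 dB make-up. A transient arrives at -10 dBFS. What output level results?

-10 dBFS sits 10 dB over threshold.
2.5:1 compression reduces that to 10/2.5 = 4 dB over.
Output = -20 + 4 = -16 dBFS; make-up adds 12 dB, giving -4 dBFS.

-4 dBFS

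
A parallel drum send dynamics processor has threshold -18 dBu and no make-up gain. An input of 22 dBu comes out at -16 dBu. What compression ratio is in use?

20:1

Input overshoot = 22 − (-18) = 40 dB; output overshoot = -16 − (-18) = 2 dB.
Ratio = 40 / 2 = 20.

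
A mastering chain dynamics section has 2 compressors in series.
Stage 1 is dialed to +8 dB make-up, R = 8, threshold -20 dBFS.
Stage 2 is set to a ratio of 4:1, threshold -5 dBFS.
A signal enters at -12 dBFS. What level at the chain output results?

-11 dBFS

Stage 1: overshoot 8 dB → 8/8 = 1 dB → -19 dBFS; +8 dB make-up → -11 dBFS.
Stage 2: -11 dBFS ≤ -5 dBFS, so stage 2 doesn't engage; output -11 dBFS.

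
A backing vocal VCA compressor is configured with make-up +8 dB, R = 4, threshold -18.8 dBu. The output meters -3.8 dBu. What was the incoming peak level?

9.2 dBu

Stripping the +8 dB make-up gives -11.8 dBu at the gain stage.
That's 7 dB above the -18.8 dBu threshold.
Before 4:1 compression the overshoot was 7 × 4 = 28 dB, so input = -18.8 + 28 = 9.2 dBu.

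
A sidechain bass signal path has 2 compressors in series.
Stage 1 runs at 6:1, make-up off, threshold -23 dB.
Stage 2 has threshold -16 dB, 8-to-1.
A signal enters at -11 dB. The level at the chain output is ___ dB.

Stage 1: -11 dB is 12 dB over -23 dB; at 6:1 that becomes 2 dB over, giving -21 dB.
Stage 2: -21 dB is at or below the -16 dB threshold — no compression; output -21 dB.

-21 dB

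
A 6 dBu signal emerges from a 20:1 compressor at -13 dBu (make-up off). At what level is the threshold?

Let T be the threshold. Output overshoot = (input overshoot)/R, so -13 − T = (6 − T)/20.
20·(-13 − T) = 6 − T → 19·T = -260 − 6 = -266.
T = -266/19 = -14 dBu.

-14 dBu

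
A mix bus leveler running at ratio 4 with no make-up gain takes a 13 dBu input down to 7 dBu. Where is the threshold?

5 dBu

Let T be the threshold. Output overshoot = (input overshoot)/R, so 7 − T = (13 − T)/4.
4·(7 − T) = 13 − T → 3·T = 28 − 13 = 15.
T = 15/3 = 5 dBu.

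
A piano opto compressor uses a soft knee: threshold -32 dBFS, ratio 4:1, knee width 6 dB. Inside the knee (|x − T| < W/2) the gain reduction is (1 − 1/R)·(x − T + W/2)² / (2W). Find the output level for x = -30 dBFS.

x − T + W/2 = -30 − (-32) + 3 = 5.
GR = (1 − 1/4) × 5² / 12 = 0.75 × 25 / 12 = 1.5625 dB.
Output = -30 − 1.5625 = -31.5625 dBFS.

-31.5625 dBFS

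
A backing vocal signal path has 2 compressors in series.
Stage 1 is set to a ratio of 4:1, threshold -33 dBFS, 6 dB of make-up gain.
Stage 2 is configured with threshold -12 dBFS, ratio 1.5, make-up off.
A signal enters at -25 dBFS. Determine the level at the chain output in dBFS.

-25 dBFS

Stage 1: -25 dBFS is 8 dB over -33 dBFS; at 4:1 that becomes 2 dB over, giving -31 dBFS; +6 dB make-up → -25 dBFS.
Stage 2: below threshold (-25 ≤ -12); passes unchanged; output -25 dBFS.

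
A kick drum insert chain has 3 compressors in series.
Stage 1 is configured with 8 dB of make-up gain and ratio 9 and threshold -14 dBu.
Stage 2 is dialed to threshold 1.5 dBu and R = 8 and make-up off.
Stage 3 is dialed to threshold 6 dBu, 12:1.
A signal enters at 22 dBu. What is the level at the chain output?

-2 dBu

Stage 1: 36 dB above -14 dBu, reduced 9:1 to 4 dB above → -10 dBu; +8 dB make-up → -2 dBu.
Stage 2: -2 dBu ≤ 1.5 dBu, so stage 2 doesn't engage; output -2 dBu.
Stage 3: -2 dBu ≤ 6 dBu, so stage 3 doesn't engage; output -2 dBu.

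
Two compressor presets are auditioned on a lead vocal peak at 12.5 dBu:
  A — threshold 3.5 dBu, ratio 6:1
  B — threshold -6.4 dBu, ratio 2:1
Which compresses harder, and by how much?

B, by 1.95 dB

A: GR = 9 − 9/6 = 7.5 dB.
B: GR = 18.9 − 18.9/2 = 9.45 dB.
Difference: 1.95 dB in favour of B.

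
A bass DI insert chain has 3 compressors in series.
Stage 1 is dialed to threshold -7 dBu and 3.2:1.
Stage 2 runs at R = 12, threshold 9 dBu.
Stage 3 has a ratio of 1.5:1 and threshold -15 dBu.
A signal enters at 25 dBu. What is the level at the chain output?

Stage 1: 25 dBu is 32 dB over -7 dBu; at 3.2:1 that becomes 10 dB over, giving 3 dBu.
Stage 2: below threshold (3 ≤ 9); passes unchanged; output 3 dBu.
Stage 3: 3 dBu is 18 dB over -15 dBu; at 1.5:1 that becomes 12 dB over, giving -3 dBu.

-3 dBu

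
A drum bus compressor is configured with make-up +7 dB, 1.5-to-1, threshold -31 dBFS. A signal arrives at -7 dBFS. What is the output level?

Overshoot: -7 − (-31) = 24 dB.
The 24 dB excess becomes 16 dB after 1.5:1 reduction.
Output = -31 + 16 = -15 dBFS; make-up adds 7 dB, giving -8 dBFS.

-8 dBFS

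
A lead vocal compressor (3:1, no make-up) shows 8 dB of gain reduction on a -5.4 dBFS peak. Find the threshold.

Let T be the threshold. Output overshoot = (input overshoot)/R, so -13.4 − T = (-5.4 − T)/3.
3·(-13.4 − T) = -5.4 − T → 2·T = -40.2 − (-5.4) = -34.8.
T = -34.8/2 = -17.4 dBFS.

-17.4 dBFS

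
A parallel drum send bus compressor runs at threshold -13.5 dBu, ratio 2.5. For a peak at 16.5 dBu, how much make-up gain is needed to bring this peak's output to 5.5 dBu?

7 dB

Without make-up, output = threshold + overshoot/2.5 = -13.5 + 12 = -1.5 dBu.
Gap to target: 7 dB.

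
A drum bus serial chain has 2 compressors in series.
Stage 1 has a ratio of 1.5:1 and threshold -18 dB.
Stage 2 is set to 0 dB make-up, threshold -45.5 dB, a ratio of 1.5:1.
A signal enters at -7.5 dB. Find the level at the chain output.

-22.5 dB

Stage 1: -7.5 dB is 10.5 dB over -18 dB; at 1.5:1 that becomes 7 dB over, giving -11 dB.
Stage 2: -11 dB is 34.5 dB over -45.5 dB; at 1.5:1 that becomes 23 dB over, giving -22.5 dB.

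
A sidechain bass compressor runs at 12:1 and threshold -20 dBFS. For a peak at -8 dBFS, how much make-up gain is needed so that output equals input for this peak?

Without make-up, output = threshold + overshoot/12 = -20 + 1 = -19 dBFS.
Gap to target: 11 dB.

11 dB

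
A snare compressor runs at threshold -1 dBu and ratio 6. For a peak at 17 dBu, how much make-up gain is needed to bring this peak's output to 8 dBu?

6 dB

Overshoot 18 dB → 18/6 = 3 dB after compression, so the compressed level is -1 + 3 = 2 dBu.
Make-up = target − compressed = 8 − 2 = 6 dB.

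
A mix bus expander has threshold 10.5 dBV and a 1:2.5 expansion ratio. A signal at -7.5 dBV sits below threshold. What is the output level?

Below threshold, a 1:2.5 expander applies gain = (2.5−1)×(T − x) of attenuation.
(2.5−1) × 18 = 27 dB, so output = -7.5 − 27 = -34.5 dBV.

-34.5 dBV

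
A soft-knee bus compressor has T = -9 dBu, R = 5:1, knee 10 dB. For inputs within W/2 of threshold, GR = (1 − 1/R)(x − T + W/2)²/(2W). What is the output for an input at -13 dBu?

x − T + W/2 = -13 − (-9) + 5 = 1.
GR = (1 − 1/5) × 1² / 20 = 0.8 × 1 / 20 = 0.04 dB.
Output = -13 − 0.04 = -13.04 dBu.

-13.04 dBu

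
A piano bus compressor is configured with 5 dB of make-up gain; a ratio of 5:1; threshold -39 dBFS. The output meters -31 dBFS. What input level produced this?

Before make-up, the level was -31 − 5 = -36 dBFS.
Post-compression overshoot = -36 − (-39) = 3 dB.
Undo the ratio: input overshoot = 3 × 5 = 15 dB, giving input = -24 dBFS.

-24 dBFS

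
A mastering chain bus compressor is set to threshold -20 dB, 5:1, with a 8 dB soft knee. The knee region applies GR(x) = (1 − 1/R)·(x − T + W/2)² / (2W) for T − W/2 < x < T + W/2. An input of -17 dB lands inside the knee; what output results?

x − T + W/2 = -17 − (-20) + 4 = 7.
GR = (1 − 1/5) × 7² / 16 = 0.8 × 49 / 16 = 2.45 dB.
Output = -17 − 2.45 = -19.45 dB.

-19.45 dB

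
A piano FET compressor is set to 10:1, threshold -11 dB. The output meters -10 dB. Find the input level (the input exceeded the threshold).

The compressed level sits -10 − (-11) = 1 dB over threshold.
Before 10:1 compression the overshoot was 1 × 10 = 10 dB, so input = -11 + 10 = -1 dB.

-1 dB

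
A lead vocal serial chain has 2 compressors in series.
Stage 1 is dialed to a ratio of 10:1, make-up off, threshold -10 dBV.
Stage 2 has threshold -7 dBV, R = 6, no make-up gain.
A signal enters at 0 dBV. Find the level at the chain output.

Stage 1: 10 dB above -10 dBV, reduced 10:1 to 1 dB above → -9 dBV.
Stage 2: below threshold (-9 ≤ -7); passes unchanged; output -9 dBV.

-9 dBV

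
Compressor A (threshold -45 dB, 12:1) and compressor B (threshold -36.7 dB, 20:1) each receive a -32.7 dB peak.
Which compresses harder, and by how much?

A: overshoot 12.3 dB → output overshoot 1.025 dB → GR 11.275 dB.
B: overshoot 4 dB → output overshoot 0.2 dB → GR 3.8 dB.
A reduces 7.475 dB more.

A, by 7.475 dB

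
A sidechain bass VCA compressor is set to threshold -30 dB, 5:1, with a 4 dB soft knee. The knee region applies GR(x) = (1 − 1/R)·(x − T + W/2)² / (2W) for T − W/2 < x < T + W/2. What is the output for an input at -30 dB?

x − T + W/2 = -30 − (-30) + 2 = 2.
GR = (1 − 1/5) × 2² / 8 = 0.8 × 4 / 8 = 0.4 dB.
Output = -30 − 0.4 = -30.4 dB.

-30.4 dB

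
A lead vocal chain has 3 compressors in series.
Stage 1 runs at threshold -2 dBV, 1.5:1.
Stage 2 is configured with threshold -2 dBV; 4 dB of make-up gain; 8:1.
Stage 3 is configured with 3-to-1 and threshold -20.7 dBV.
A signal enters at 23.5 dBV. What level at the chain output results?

Stage 1: 23.5 dBV is 25.5 dB over -2 dBV; at 1.5:1 that becomes 17 dB over, giving 15 dBV.
Stage 2: overshoot 17 dB → 17/8 = 2.125 dB → 0.125 dBV; +4 dB make-up → 4.125 dBV.
Stage 3: overshoot 24.825 dB → 24.825/3 = 8.275 dB → -12.425 dBV.

-12.425 dBV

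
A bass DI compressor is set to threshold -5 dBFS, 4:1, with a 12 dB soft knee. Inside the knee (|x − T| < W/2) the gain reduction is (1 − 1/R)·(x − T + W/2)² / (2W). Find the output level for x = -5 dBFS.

x − T + W/2 = -5 − (-5) + 6 = 6.
GR = (1 − 1/4) × 6² / 24 = 0.75 × 36 / 24 = 1.125 dB.
Output = -5 − 1.125 = -6.125 dBFS.

-6.125 dBFS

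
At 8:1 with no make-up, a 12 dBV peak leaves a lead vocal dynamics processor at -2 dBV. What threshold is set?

Gain reduction = 12 − (-2) = 14 dB; output overshoot = GR / (R − 1) = 14 / 7 = 2 dB.
Threshold = output − output overshoot = -2 − 2 = -4 dBV.

-4 dBV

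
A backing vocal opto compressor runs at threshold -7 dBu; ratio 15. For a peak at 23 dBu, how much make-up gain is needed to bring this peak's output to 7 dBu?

Overshoot 30 dB → 30/15 = 2 dB after compression, so the compressed level is -7 + 2 = -5 dBu.
Make-up = target − compressed = 7 − (-5) = 12 dB.

12 dB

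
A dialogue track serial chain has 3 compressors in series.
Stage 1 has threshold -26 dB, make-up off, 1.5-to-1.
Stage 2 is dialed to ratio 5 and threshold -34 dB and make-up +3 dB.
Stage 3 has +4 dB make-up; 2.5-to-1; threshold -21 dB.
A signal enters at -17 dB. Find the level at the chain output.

Stage 1: overshoot 9 dB → 9/1.5 = 6 dB → -20 dB.
Stage 2: 14 dB above -34 dB, reduced 5:1 to 2.8 dB above → -31.2 dB; +3 dB make-up → -28.2 dB.
Stage 3: -28.2 dB ≤ -21 dB, so stage 3 doesn't engage; make-up brings it to -24.2 dB.

-24.2 dB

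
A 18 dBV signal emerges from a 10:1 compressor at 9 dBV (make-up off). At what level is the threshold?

8 dBV

Input is 10 dB above T (since output overshoot × R = input overshoot: (9 − T)·10 = 18 − T gives T = 8 dBV).
Check: 8 + (18 − 8)/10 = 8 + 1 = 9 dBV. ✓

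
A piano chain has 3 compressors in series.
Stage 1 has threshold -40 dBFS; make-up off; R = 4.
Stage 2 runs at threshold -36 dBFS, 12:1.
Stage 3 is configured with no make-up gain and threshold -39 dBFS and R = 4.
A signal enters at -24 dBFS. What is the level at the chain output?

Stage 1: overshoot 16 dB → 16/4 = 4 dB → -36 dBFS.
Stage 2: -36 dBFS is at or below the -36 dBFS threshold — no compression; output -36 dBFS.
Stage 3: overshoot 3 dB → 3/4 = 0.75 dB → -38.25 dBFS.

-38.25 dBFS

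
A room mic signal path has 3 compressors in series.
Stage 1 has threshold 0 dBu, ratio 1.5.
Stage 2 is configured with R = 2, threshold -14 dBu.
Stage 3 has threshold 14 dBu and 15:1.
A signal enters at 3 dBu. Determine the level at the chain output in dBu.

Stage 1: 3 dBu is 3 dB over 0 dBu; at 1.5:1 that becomes 2 dB over, giving 2 dBu.
Stage 2: overshoot 16 dB → 16/2 = 8 dB → -6 dBu.
Stage 3: -6 dBu ≤ 14 dBu, so stage 3 doesn't engage; output -6 dBu.

-6 dBu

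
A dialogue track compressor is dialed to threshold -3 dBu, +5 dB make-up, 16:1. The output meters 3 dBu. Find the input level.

Before make-up, the level was 3 − 5 = -2 dBu.
That's 1 dB above the -3 dBu threshold.
Before 16:1 compression the overshoot was 1 × 16 = 16 dB, so input = -3 + 16 = 13 dBu.

13 dBu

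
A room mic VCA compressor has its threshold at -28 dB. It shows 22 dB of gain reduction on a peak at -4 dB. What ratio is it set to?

Input overshoot = -4 − (-28) = 24 dB.
Output overshoot = 24 − 22 = 2 dB.
Ratio = input overshoot / output overshoot = 24 / 2 = 12.

12:1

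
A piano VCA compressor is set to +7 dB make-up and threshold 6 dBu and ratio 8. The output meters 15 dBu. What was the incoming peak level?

Before make-up, the level was 15 − 7 = 8 dBu.
The compressed level sits 8 − 6 = 2 dB over threshold.
Input overshoot = R × output overshoot = 16 dB → input = 6 + 16 = 22 dBu.

22 dBu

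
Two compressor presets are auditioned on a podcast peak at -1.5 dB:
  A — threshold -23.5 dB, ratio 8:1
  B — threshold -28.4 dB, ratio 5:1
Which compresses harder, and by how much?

B, by 2.27 dB

A: GR = 22 − 22/8 = 19.25 dB.
B: GR = 26.9 − 26.9/5 = 21.52 dB.
Difference: 2.27 dB in favour of B.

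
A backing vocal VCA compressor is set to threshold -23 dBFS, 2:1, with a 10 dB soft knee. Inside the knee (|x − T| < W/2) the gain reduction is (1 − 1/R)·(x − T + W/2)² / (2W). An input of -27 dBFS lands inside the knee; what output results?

x − T + W/2 = -27 − (-23) + 5 = 1.
GR = (1 − 1/2) × 1² / 20 = 0.5 × 1 / 20 = 0.025 dB.
Output = -27 − 0.025 = -27.025 dBFS.

-27.025 dBFS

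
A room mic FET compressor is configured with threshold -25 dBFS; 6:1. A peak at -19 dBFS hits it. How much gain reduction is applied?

5 dB

The signal is 6 dB above threshold.
At 6:1, output sits 6/6 = 1 dB above threshold.
Gain reduction = 6 − 1 = 5 dB.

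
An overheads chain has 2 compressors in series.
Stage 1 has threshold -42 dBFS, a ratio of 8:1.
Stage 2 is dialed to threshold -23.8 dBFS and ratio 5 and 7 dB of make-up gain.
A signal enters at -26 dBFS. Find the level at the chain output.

-33 dBFS

Stage 1: 16 dB above -42 dBFS, reduced 8:1 to 2 dB above → -40 dBFS.
Stage 2: -40 dBFS is at or below the -23.8 dBFS threshold — no compression; make-up brings it to -33 dBFS.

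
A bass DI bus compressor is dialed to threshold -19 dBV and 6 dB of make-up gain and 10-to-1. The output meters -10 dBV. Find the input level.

Remove make-up: -10 − 6 = -16 dBV.
Post-compression overshoot = -16 − (-19) = 3 dB.
Before 10:1 compression the overshoot was 3 × 10 = 30 dB, so input = -19 + 30 = 11 dBV.

11 dBV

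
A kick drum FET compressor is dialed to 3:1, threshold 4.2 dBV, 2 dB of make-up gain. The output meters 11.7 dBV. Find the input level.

Remove make-up: 11.7 − 2 = 9.7 dBV.
The compressed level sits 9.7 − 4.2 = 5.5 dB over threshold.
Undo the ratio: input overshoot = 5.5 × 3 = 16.5 dB, giving input = 20.7 dBV.

20.7 dBV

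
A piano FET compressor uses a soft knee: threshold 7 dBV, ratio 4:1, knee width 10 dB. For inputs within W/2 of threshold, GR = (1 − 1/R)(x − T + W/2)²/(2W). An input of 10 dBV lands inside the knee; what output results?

7.6 dBV

x − T + W/2 = 10 − 7 + 5 = 8.
GR = (1 − 1/4) × 8² / 20 = 0.75 × 64 / 20 = 2.4 dB.
Output = 10 − 2.4 = 7.6 dBV.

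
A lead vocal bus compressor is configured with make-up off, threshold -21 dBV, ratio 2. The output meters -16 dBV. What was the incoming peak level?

The compressed level sits -16 − (-21) = 5 dB over threshold.
Before 2:1 compression the overshoot was 5 × 2 = 10 dB, so input = -21 + 10 = -11 dBV.

-11 dBV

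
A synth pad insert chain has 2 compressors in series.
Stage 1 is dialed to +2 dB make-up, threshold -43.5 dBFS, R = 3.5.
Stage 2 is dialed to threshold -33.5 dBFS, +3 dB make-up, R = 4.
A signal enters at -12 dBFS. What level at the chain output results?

-30.25 dBFS

Stage 1: overshoot 31.5 dB → 31.5/3.5 = 9 dB → -34.5 dBFS; +2 dB make-up → -32.5 dBFS.
Stage 2: 1 dB above -33.5 dBFS, reduced 4:1 to 0.25 dB above → -33.25 dBFS; +3 dB make-up → -30.25 dBFS.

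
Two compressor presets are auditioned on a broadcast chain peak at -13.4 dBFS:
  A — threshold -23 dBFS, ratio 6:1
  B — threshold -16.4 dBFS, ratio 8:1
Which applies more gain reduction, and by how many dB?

A, by 5.375 dB

A: 9.6 dB over, compressed to 1.6 dB over, so 8 dB of GR.
B: 3 dB over, compressed to 0.375 dB over, so 2.625 dB of GR.
Difference: 5.375 dB in favour of A.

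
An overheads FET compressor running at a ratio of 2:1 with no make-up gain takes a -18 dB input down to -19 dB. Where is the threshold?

-20 dB

Let T be the threshold. Output overshoot = (input overshoot)/R, so -19 − T = (-18 − T)/2.
2·(-19 − T) = -18 − T → 1·T = -38 − (-18) = -20.
T = -20/1 = -20 dB.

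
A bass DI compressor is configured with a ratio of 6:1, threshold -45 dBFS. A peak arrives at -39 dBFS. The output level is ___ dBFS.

-44 dBFS

The input is 6 dB above the -45 dBFS threshold.
The 6 dB excess becomes 1 dB after 6:1 reduction.
That puts the output at -44 dBFS.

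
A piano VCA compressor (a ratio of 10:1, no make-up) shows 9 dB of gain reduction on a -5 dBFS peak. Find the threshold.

Input is 10 dB above T (since output overshoot × R = input overshoot: (-14 − T)·10 = -5 − T gives T = -15 dBFS).
Check: -15 + (-5 − (-15))/10 = -15 + 1 = -14 dBFS. ✓

-15 dBFS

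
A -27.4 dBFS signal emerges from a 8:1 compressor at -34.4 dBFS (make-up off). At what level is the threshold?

Let T be the threshold. Output overshoot = (input overshoot)/R, so -34.4 − T = (-27.4 − T)/8.
8·(-34.4 − T) = -27.4 − T → 7·T = -275.2 − (-27.4) = -247.8.
T = -247.8/7 = -35.4 dBFS.

-35.4 dBFS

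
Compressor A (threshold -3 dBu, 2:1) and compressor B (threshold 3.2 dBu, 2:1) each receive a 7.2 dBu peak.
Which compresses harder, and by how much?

A: overshoot 10.2 dB → output overshoot 5.1 dB → GR 5.1 dB.
B: overshoot 4 dB → output overshoot 2 dB → GR 2 dB.
Difference: 3.1 dB in favour of A.

A, by 3.1 dB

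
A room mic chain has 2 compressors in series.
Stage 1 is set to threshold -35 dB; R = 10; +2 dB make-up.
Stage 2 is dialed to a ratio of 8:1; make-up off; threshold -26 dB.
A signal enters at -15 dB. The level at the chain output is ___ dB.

Stage 1: overshoot 20 dB → 20/10 = 2 dB → -33 dB; +2 dB make-up → -31 dB.
Stage 2: -31 dB is at or below the -26 dB threshold — no compression; output -31 dB.

-31 dB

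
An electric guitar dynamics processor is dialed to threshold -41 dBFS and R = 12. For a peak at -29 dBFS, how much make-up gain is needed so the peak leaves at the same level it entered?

11 dB

Without make-up, output = threshold + overshoot/12 = -41 + 1 = -40 dBFS.
Gap to target: 11 dB.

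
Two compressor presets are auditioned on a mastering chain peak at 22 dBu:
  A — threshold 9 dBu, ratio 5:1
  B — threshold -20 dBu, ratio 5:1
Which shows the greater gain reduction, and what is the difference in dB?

A: overshoot 13 dB → output overshoot 2.6 dB → GR 10.4 dB.
B: overshoot 42 dB → output overshoot 8.4 dB → GR 33.6 dB.
B applies 23.2 dB more gain reduction.

B, by 23.2 dB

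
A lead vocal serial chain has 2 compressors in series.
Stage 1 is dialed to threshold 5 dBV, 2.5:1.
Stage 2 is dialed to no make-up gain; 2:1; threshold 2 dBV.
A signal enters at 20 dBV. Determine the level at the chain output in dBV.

Stage 1: overshoot 15 dB → 15/2.5 = 6 dB → 11 dBV.
Stage 2: 11 dBV is 9 dB over 2 dBV; at 2:1 that becomes 4.5 dB over, giving 6.5 dBV.

6.5 dBV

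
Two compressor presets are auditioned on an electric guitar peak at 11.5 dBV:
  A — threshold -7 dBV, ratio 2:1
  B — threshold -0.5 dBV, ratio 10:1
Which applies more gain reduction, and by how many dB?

B, by 1.55 dB

A: GR = 18.5 − 18.5/2 = 9.25 dB.
B: GR = 12 − 12/10 = 10.8 dB.
B applies 1.55 dB more gain reduction.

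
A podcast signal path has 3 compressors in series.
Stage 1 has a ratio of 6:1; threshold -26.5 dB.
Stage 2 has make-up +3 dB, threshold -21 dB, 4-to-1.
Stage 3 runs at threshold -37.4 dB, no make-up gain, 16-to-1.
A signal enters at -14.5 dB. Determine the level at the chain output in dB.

-36.40625 dB

Stage 1: -14.5 dB is 12 dB over -26.5 dB; at 6:1 that becomes 2 dB over, giving -24.5 dB.
Stage 2: -24.5 dB is at or below the -21 dB threshold — no compression; make-up brings it to -21.5 dB.
Stage 3: overshoot 15.9 dB → 15.9/16 = 0.99375 dB → -36.40625 dB.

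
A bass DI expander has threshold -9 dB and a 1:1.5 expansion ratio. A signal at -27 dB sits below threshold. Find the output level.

The input is 18 dB below the -9 dB threshold.
A 1:1.5 expander multiplies undershoot by 1.5: 18 × 1.5 = 27 dB below threshold.
Output = -9 − 27 = -36 dB.

-36 dB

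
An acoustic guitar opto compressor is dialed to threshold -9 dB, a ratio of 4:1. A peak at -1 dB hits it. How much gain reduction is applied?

6 dB

Overshoot = -1 − (-9) = 8 dB.
At 4:1, output sits 8/4 = 2 dB above threshold.
GR = overshoot in − overshoot out = 8 − 2 = 6 dB.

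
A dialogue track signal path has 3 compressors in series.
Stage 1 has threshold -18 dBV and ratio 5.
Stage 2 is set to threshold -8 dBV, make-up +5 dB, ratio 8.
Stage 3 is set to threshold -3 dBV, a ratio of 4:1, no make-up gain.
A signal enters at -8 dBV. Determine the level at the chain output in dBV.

-11 dBV

Stage 1: 10 dB above -18 dBV, reduced 5:1 to 2 dB above → -16 dBV.
Stage 2: below threshold (-16 ≤ -8); passes unchanged; make-up brings it to -11 dBV.
Stage 3: below threshold (-11 ≤ -3); passes unchanged; output -11 dBV.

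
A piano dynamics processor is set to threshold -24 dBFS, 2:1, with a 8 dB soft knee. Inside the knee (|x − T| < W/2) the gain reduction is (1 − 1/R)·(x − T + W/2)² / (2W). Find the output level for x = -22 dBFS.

-23.125 dBFS

x − T + W/2 = -22 − (-24) + 4 = 6.
GR = (1 − 1/2) × 6² / 16 = 0.5 × 36 / 16 = 1.125 dB.
Output = -22 − 1.125 = -23.125 dBFS.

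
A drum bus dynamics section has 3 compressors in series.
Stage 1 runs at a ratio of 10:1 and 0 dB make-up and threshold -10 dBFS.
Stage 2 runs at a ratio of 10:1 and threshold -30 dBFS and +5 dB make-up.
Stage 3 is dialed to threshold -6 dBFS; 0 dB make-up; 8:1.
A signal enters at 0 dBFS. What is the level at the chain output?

-22.9 dBFS

Stage 1: 0 dBFS is 10 dB over -10 dBFS; at 10:1 that becomes 1 dB over, giving -9 dBFS.
Stage 2: overshoot 21 dB → 21/10 = 2.1 dB → -27.9 dBFS; +5 dB make-up → -22.9 dBFS.
Stage 3: -22.9 dBFS ≤ -6 dBFS, so stage 3 doesn't engage; output -22.9 dBFS.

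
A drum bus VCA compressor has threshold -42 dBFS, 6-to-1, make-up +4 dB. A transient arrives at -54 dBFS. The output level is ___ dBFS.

-54 dBFS is 12 dB below the -42 dBFS threshold, so no gain reduction is applied.
Make-up gain adds 4 dB: -54 + 4 = -50 dBFS.

-50 dBFS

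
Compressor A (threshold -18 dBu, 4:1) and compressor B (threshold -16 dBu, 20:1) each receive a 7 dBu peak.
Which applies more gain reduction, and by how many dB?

B, by 3.1 dB

A: GR = 25 − 25/4 = 18.75 dB.
B: GR = 23 − 23/20 = 21.85 dB.
B applies 3.1 dB more gain reduction.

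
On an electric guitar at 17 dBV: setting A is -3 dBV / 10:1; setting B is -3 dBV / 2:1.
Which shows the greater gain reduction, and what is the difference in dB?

A, by 8 dB

A: GR = 20 − 20/10 = 18 dB.
B: GR = 20 − 20/2 = 10 dB.
Difference: 8 dB in favour of A.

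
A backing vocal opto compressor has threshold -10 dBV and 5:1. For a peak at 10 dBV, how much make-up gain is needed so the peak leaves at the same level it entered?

Overshoot 20 dB → 20/5 = 4 dB after compression, so the compressed level is -10 + 4 = -6 dBV.
Make-up = target − compressed = 10 − (-6) = 16 dB.

16 dB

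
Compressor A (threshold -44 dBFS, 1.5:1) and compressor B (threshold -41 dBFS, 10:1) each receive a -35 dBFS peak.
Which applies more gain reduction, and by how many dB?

B, by 2.4 dB

A: overshoot 9 dB → output overshoot 6 dB → GR 3 dB.
B: overshoot 6 dB → output overshoot 0.6 dB → GR 5.4 dB.
B reduces 2.4 dB more.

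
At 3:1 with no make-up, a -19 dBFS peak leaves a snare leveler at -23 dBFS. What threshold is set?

-25 dBFS

Gain reduction = -19 − (-23) = 4 dB; output overshoot = GR / (R − 1) = 4 / 2 = 2 dB.
Threshold = output − output overshoot = -23 − 2 = -25 dBFS.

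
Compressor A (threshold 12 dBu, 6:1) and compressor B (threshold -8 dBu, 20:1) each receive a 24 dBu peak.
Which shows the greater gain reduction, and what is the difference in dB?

B, by 20.4 dB

A: GR = 12 − 12/6 = 10 dB.
B: GR = 32 − 32/20 = 30.4 dB.
Difference: 20.4 dB in favour of B.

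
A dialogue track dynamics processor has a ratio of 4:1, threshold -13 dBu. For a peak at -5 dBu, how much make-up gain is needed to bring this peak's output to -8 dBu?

Overshoot 8 dB → 8/4 = 2 dB after compression, so the compressed level is -13 + 2 = -11 dBu.
Make-up = target − compressed = -8 − (-11) = 3 dB.

3 dB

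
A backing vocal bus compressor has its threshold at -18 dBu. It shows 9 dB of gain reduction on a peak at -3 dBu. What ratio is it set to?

2.5:1

Input overshoot = -3 − (-18) = 15 dB.
Output overshoot = 15 − 9 = 6 dB.
Ratio = input overshoot / output overshoot = 15 / 6 = 2.5.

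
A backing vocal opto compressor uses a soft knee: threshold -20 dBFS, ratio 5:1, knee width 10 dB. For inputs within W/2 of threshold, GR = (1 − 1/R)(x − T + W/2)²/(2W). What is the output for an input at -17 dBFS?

x − T + W/2 = -17 − (-20) + 5 = 8.
GR = (1 − 1/5) × 8² / 20 = 0.8 × 64 / 20 = 2.56 dB.
Output = -17 − 2.56 = -19.56 dBFS.

-19.56 dBFS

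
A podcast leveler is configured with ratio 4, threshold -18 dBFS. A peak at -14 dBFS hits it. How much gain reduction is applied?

-14 dBFS exceeds the threshold by 4 dB.
After 4:1 compression the overshoot becomes 4/4 = 1 dB.
Gain reduction = 4 − 1 = 3 dB.

3 dB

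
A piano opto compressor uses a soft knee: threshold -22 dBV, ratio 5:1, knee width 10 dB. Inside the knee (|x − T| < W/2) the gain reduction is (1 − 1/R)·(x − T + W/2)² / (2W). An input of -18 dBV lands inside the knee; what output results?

-21.24 dBV

x − T + W/2 = -18 − (-22) + 5 = 9.
GR = (1 − 1/5) × 9² / 20 = 0.8 × 81 / 20 = 3.24 dB.
Output = -18 − 3.24 = -21.24 dBV.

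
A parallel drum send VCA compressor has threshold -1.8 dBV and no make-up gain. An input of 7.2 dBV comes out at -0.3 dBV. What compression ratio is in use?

Input overshoot = 7.2 − (-1.8) = 9 dB; output overshoot = -0.3 − (-1.8) = 1.5 dB.
Ratio = 9 / 1.5 = 6.

6:1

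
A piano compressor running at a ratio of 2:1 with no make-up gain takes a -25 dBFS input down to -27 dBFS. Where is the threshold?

-29 dBFS

Input is 4 dB above T (since output overshoot × R = input overshoot: (-27 − T)·2 = -25 − T gives T = -29 dBFS).
Check: -29 + (-25 − (-29))/2 = -29 + 2 = -27 dBFS. ✓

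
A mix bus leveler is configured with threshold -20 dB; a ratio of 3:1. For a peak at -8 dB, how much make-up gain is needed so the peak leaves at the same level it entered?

8 dB

Without make-up, output = threshold + overshoot/3 = -20 + 4 = -16 dB.
Gap to target: 8 dB.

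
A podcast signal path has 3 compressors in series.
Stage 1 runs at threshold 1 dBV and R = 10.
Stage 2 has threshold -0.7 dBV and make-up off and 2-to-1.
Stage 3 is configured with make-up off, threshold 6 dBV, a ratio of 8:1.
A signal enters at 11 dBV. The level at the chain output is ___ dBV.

Stage 1: overshoot 10 dB → 10/10 = 1 dB → 2 dBV.
Stage 2: 2 dBV is 2.7 dB over -0.7 dBV; at 2:1 that becomes 1.35 dB over, giving 0.65 dBV.
Stage 3: 0.65 dBV is at or below the 6 dBV threshold — no compression; output 0.65 dBV.

0.65 dBV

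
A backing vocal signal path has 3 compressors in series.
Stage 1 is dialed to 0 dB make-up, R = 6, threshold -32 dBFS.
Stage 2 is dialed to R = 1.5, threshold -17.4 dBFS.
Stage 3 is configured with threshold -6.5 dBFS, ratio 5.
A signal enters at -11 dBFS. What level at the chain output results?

Stage 1: -11 dBFS is 21 dB over -32 dBFS; at 6:1 that becomes 3.5 dB over, giving -28.5 dBFS.
Stage 2: below threshold (-28.5 ≤ -17.4); passes unchanged; output -28.5 dBFS.
Stage 3: below threshold (-28.5 ≤ -6.5); passes unchanged; output -28.5 dBFS.

-28.5 dBFS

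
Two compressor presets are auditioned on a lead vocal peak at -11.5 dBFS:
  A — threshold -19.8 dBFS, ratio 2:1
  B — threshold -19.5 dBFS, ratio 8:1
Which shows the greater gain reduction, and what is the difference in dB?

B, by 2.85 dB

A: 8.3 dB over, compressed to 4.15 dB over, so 4.15 dB of GR.
B: 8 dB over, compressed to 1 dB over, so 7 dB of GR.
B applies 2.85 dB more gain reduction.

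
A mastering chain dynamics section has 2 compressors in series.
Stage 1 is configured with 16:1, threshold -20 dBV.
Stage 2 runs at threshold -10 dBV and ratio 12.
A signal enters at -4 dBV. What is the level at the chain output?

-19 dBV

Stage 1: overshoot 16 dB → 16/16 = 1 dB → -19 dBV.
Stage 2: -19 dBV is at or below the -10 dBV threshold — no compression; output -19 dBV.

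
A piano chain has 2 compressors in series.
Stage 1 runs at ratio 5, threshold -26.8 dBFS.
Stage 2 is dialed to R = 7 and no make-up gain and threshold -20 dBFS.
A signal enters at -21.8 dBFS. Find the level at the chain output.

-25.8 dBFS

Stage 1: overshoot 5 dB → 5/5 = 1 dB → -25.8 dBFS.
Stage 2: -25.8 dBFS ≤ -20 dBFS, so stage 2 doesn't engage; output -25.8 dBFS.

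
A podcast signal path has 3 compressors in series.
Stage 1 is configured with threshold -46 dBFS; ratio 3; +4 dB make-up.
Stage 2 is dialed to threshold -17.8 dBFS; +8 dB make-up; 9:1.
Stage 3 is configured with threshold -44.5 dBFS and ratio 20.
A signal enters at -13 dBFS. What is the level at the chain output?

-43.425 dBFS

Stage 1: overshoot 33 dB → 33/3 = 11 dB → -35 dBFS; +4 dB make-up → -31 dBFS.
Stage 2: -31 dBFS ≤ -17.8 dBFS, so stage 2 doesn't engage; make-up brings it to -23 dBFS.
Stage 3: overshoot 21.5 dB → 21.5/20 = 1.075 dB → -43.425 dBFS.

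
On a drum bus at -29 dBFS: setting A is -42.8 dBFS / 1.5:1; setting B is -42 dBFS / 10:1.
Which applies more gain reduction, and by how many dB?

B, by 7.1 dB

A: GR = 13.8 − 13.8/1.5 = 4.6 dB.
B: GR = 13 − 13/10 = 11.7 dB.
B reduces 7.1 dB more.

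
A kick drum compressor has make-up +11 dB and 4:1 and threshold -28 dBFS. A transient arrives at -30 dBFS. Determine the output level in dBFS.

-30 dBFS is 2 dB below the -28 dBFS threshold, so no gain reduction is applied.
Make-up gain adds 11 dB: -30 + 11 = -19 dBFS.

-19 dBFS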